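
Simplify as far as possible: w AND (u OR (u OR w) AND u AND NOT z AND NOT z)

w AND (u OR (u OR w) AND u AND NOT z AND NOT z)
= w AND (u OR (u OR w) AND u AND NOT z)   [idempotence]
= w AND (u OR u AND NOT z)   [absorption]
= w AND u   [absorption]

w AND u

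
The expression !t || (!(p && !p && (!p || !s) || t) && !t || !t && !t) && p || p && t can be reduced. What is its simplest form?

!t || (!(p && !p && (!p || !s) || t) && !t || !t && !t) && p || p && t
= !t || (!(p && !p || t) && !t || !t && !t) && p || p && t   [absorption]
= !t || (!t && !t || !t && !t) && p || p && t   [complement / identity]
= !t || !t && !t && p || p && t   [idempotence]
= !t || !t && p || p && t   [idempotence]
= !t || p   [distribution]

!t || p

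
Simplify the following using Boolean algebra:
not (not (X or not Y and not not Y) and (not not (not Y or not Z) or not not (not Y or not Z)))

X or Y and Z

not (not (X or not Y and not not Y) and (not not (not Y or not Z) or not not (not Y or not Z)))
= not (not (X or not Y and not not Y) and not not (not Y or not Z))
= X or not Y and not not Y or not (not Y or not Z)
= X or not Y and not not Y or Y and Z
= X or not Y and Y or Y and Z
= X or Y and Z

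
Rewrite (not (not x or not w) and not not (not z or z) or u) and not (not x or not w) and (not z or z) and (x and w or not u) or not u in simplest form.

x and w or not u

(not (not x or not w) and not not (not z or z) or u) and not (not x or not w) and (not z or z) and (x and w or not u) or not u
= (not (not x or not w) and (not z or z) or u) and not (not x or not w) and (not z or z) and (x and w or not u) or not u   — double negation
= not (not x or not w) and (not z or z) and (x and w or not u) or not u   — absorption
= not (not x or not w) and (x and w or not u) or not u   — complement / identity
= x and w and (x and w or not u) or not u   — De Morgan
= x and w or not u   — absorption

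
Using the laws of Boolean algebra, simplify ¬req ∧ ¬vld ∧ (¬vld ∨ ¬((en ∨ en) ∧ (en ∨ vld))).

¬req ∧ ¬vld ∧ (¬vld ∨ ¬((en ∨ en) ∧ (en ∨ vld)))
= ¬req ∧ ¬vld ∧ (¬vld ∨ ¬(en ∧ (en ∨ vld)))   [idempotence]
= ¬req ∧ ¬vld ∧ (¬vld ∨ ¬en)   [absorption]
= ¬req ∧ ¬vld   [absorption]

¬req ∧ ¬vld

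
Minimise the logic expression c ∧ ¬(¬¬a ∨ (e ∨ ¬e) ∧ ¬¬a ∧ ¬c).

c ∧ ¬a

c ∧ ¬(¬¬a ∨ (e ∨ ¬e) ∧ ¬¬a ∧ ¬c)
= c ∧ ¬(¬¬a ∨ ¬¬a ∧ ¬c)   — complement / identity
= c ∧ ¬¬¬a   — absorption
= c ∧ ¬a   — double negation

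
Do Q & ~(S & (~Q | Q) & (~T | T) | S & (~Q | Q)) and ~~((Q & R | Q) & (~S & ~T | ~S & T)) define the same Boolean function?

E1: Q & ~(S & (~Q | Q) & (~T | T) | S & (~Q | Q))
    = Q & ~(S & (~Q | Q) | S & (~Q | Q))   — complement / identity
    = Q & ~(S & (~Q | Q))   — idempotence
    = Q & ~S   — complement / identity
E2: ~~((Q & R | Q) & (~S & ~T | ~S & T))
    = ~~((Q & R | Q) & ~S)   — distribution
    = ~~(Q & ~S)   — absorption
    = Q & ~S   — double negation
Both reduce to Q & ~S, so they are equivalent.

Yes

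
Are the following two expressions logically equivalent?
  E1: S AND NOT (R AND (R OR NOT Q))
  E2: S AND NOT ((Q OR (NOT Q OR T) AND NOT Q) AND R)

Yes

E1: S AND NOT (R AND (R OR NOT Q))
    = S AND NOT R   [absorption]
E2: S AND NOT ((Q OR (NOT Q OR T) AND NOT Q) AND R)
    = S AND NOT ((Q OR NOT Q) AND R)   [absorption]
    = S AND NOT R   [complement / identity]
Both reduce to S AND NOT R, so they are equivalent.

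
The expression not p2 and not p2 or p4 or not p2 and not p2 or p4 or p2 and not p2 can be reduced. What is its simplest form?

not p2 or p4

not p2 and not p2 or p4 or not p2 and not p2 or p4 or p2 and not p2
= not p2 and not p2 or p4 or not p2 and not p2 or p4   — complement / identity
= not p2 and not p2 or p4   — idempotence
= not p2 or p4   — idempotence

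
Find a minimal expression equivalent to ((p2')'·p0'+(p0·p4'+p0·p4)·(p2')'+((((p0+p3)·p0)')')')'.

p2'·p0

((p2')'·p0'+(p0·p4'+p0·p4)·(p2')'+((((p0+p3)·p0)')')')'
= ((p2')'·p0'+(p0·p4'+p0·p4)·(p2')'+((p0')')')'   — absorption
= ((p2')'·p0'+p0·(p2')'+((p0')')')'   — distribution
= ((p2')'·p0'+p0·(p2')'+p0')'   — double negation
= ((p2')'+p0')'   — distribution
= p2'·p0   — De Morgan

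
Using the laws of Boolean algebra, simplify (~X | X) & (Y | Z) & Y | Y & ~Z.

Y

(~X | X) & (Y | Z) & Y | Y & ~Z
= (~X | X) & Y | Y & ~Z   — absorption
= Y | Y & ~Z   — complement / identity
= Y   — absorption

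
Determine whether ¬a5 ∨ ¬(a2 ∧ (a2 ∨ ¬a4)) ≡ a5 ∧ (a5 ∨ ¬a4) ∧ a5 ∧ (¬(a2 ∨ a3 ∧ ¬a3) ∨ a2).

E1: ¬a5 ∨ ¬(a2 ∧ (a2 ∨ ¬a4))
    = ¬a5 ∨ ¬a2   [absorption]
E2: a5 ∧ (a5 ∨ ¬a4) ∧ a5 ∧ (¬(a2 ∨ a3 ∧ ¬a3) ∨ a2)
    = a5 ∧ (a5 ∨ ¬a4) ∧ a5 ∧ (¬a2 ∨ a2)   [complement / identity]
    = a5 ∧ a5 ∧ (¬a2 ∨ a2)   [absorption]
    = a5 ∧ a5   [complement / identity]
    = a5   [idempotence]
These differ: at a2=1, a3=0, a4=1, a5=0, E1 = 1 but E2 = 0.

No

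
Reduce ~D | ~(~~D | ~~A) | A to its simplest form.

~D | A

~D | ~(~~D | ~~A) | A
= ~D | ~D & ~A | A   [De Morgan]
= ~D | A   [absorption]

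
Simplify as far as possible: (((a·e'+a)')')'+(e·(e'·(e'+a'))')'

(((a·e'+a)')')'+(e·(e'·(e'+a'))')'
= (a·e'+a)'+(e·(e'·(e'+a'))')'   — double negation
= (a·e'+a)'+(e·(e')')'   — absorption
= (a·e'+a)'+(e·e)'   — double negation
= a'+(e·e)'   — absorption
= a'+e'   — idempotence

a'+e'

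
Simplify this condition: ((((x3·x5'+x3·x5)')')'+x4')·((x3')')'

((((x3·x5'+x3·x5)')')'+x4')·((x3')')'
= (((x3')')'+x4')·((x3')')'   (distribution)
= ((x3')')'   (absorption)
= x3'   (double negation)

x3'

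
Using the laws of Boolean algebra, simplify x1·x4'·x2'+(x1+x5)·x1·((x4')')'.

x1·x4'·x2'+(x1+x5)·x1·((x4')')'
= x1·x4'·x2'+x1·((x4')')'   — absorption
= x1·x4'·x2'+x1·x4'   — double negation
= x1·x4'   — absorption

x1·x4'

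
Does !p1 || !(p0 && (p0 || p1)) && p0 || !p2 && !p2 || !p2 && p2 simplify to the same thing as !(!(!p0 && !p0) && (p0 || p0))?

No

E1: !p1 || !(p0 && (p0 || p1)) && p0 || !p2 && !p2 || !p2 && p2
    = !p1 || !p0 && p0 || !p2 && !p2 || !p2 && p2   (absorption)
    = !p1 || !p0 && p0 || !p2   (distribution)
    = !p1 || !p2   (complement / identity)
E2: !(!(!p0 && !p0) && (p0 || p0))
    = !((p0 || p0) && (p0 || p0))   (De Morgan)
    = !(p0 || p0)   (idempotence)
    = !p0   (idempotence)
These differ: at p0=1, p1=0, p2=0, E1 = 1 but E2 = 0.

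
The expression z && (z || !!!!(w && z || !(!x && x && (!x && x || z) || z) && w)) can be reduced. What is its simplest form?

z && (z || !!!!(w && z || !(!x && x && (!x && x || z) || z) && w))
= z && (z || !!(w && z || !(!x && x && (!x && x || z) || z) && w))   — double negation
= z && (z || !!(w && z || !(!x && x || z) && w))   — absorption
= z && (z || w && z || !(!x && x || z) && w)   — double negation
= z && (z || w && z || !z && w)   — complement / identity
= z && (z || w)   — distribution
= z   — absorption

z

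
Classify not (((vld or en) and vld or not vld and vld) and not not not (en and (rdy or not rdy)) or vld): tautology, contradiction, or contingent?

contingent

not (((vld or en) and vld or not vld and vld) and not not not (en and (rdy or not rdy)) or vld)
= not (((vld or en) and vld or not vld and vld) and not not not en or vld)
= not ((vld or en) and vld and not not not en or vld)
= not (vld and not not not en or vld)
= not (vld and not en or vld)
= not vld
This depends on vld, so it is not a constant.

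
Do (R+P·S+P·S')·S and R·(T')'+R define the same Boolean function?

No

E1: (R+P·S+P·S')·S
    = (R+P)·S
E2: R·(T')'+R
    = R·T+R
    = R
These differ: at P=1, R=1, S=0, T=1, E1 = 0 but E2 = 1.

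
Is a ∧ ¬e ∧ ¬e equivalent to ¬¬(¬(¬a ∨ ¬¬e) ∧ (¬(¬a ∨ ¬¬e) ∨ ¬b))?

E1: a ∧ ¬e ∧ ¬e
    = a ∧ ¬e   — idempotence
E2: ¬¬(¬(¬a ∨ ¬¬e) ∧ (¬(¬a ∨ ¬¬e) ∨ ¬b))
    = ¬¬¬(¬a ∨ ¬¬e)   — absorption
    = ¬(¬a ∨ ¬¬e)   — double negation
    = a ∧ ¬e   — De Morgan
Both reduce to a ∧ ¬e, so they are equivalent.

Yes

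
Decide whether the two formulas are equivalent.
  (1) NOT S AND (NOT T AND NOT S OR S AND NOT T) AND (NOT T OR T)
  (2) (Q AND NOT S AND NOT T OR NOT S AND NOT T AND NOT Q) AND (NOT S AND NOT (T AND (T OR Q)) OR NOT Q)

Yes

E1: NOT S AND (NOT T AND NOT S OR S AND NOT T) AND (NOT T OR T)
    = NOT S AND (NOT T AND NOT S OR S AND NOT T)   — complement / identity
    = NOT S AND NOT T   — distribution
E2: (Q AND NOT S AND NOT T OR NOT S AND NOT T AND NOT Q) AND (NOT S AND NOT (T AND (T OR Q)) OR NOT Q)
    = NOT S AND NOT T AND (NOT S AND NOT (T AND (T OR Q)) OR NOT Q)   — distribution
    = NOT S AND NOT T AND (NOT S AND NOT T OR NOT Q)   — absorption
    = NOT S AND NOT T   — absorption
Both reduce to NOT S AND NOT T, so they are equivalent.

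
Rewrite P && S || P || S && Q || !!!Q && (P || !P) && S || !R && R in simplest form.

P && S || P || S && Q || !!!Q && (P || !P) && S || !R && R
= P || S && Q || !!!Q && (P || !P) && S || !R && R   (absorption)
= P || S && Q || !Q && (P || !P) && S || !R && R   (double negation)
= P || S && Q || !Q && S || !R && R   (complement / identity)
= P || S || !R && R   (distribution)
= P || S   (complement / identity)

P || S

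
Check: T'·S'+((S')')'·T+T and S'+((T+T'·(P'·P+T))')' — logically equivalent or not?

Yes

E1: T'·S'+((S')')'·T+T
    = T'·S'+S'·T+T   (double negation)
    = S'+T   (distribution)
E2: S'+((T+T'·(P'·P+T))')'
    = S'+((T+T'·T)')'   (complement / identity)
    = S'+(T')'   (complement / identity)
    = S'+T   (double negation)
Both reduce to S'+T, so they are equivalent.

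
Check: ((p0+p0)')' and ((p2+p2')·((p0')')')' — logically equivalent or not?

Yes

E1: ((p0+p0)')'
    = (p0')'   [idempotence]
    = p0   [double negation]
E2: ((p2+p2')·((p0')')')'
    = ((p2+p2')·p0')'   [double negation]
    = (p0')'   [complement / identity]
    = p0   [double negation]
Both reduce to p0, so they are equivalent.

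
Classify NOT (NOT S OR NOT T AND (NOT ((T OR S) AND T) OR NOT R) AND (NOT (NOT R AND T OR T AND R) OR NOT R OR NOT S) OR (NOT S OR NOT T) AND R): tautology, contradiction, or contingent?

NOT (NOT S OR NOT T AND (NOT ((T OR S) AND T) OR NOT R) AND (NOT (NOT R AND T OR T AND R) OR NOT R OR NOT S) OR (NOT S OR NOT T) AND R)
= NOT (NOT S OR NOT T AND (NOT ((T OR S) AND T) OR NOT R) AND (NOT T OR NOT R OR NOT S) OR (NOT S OR NOT T) AND R)   (distribution)
= NOT (NOT S OR NOT T AND (NOT T OR NOT R) AND (NOT T OR NOT R OR NOT S) OR (NOT S OR NOT T) AND R)   (absorption)
= NOT (NOT S OR NOT T AND (NOT T OR NOT R) OR (NOT S OR NOT T) AND R)   (absorption)
= NOT (NOT S OR NOT T OR (NOT S OR NOT T) AND R)   (absorption)
= NOT (NOT S OR NOT T)   (absorption)
= S AND T   (De Morgan)
This depends on S, T, so it is not a constant.

contingent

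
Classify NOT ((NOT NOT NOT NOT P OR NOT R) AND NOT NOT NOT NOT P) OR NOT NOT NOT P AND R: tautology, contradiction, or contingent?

NOT ((NOT NOT NOT NOT P OR NOT R) AND NOT NOT NOT NOT P) OR NOT NOT NOT P AND R
= NOT NOT NOT NOT NOT P OR NOT NOT NOT P AND R   (absorption)
= NOT NOT NOT P OR NOT NOT NOT P AND R   (double negation)
= NOT NOT NOT P   (absorption)
= NOT P   (double negation)
This depends on P, so it is not a constant.

contingent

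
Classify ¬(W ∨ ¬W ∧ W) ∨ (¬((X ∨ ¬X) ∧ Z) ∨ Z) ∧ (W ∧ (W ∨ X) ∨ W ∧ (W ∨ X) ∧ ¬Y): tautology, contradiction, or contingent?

¬(W ∨ ¬W ∧ W) ∨ (¬((X ∨ ¬X) ∧ Z) ∨ Z) ∧ (W ∧ (W ∨ X) ∨ W ∧ (W ∨ X) ∧ ¬Y)
= ¬(W ∨ ¬W ∧ W) ∨ (¬((X ∨ ¬X) ∧ Z) ∨ Z) ∧ W ∧ (W ∨ X)   [absorption]
= ¬(W ∨ ¬W ∧ W) ∨ (¬Z ∨ Z) ∧ W ∧ (W ∨ X)   [complement / identity]
= ¬(W ∨ ¬W ∧ W) ∨ W ∧ (W ∨ X)   [complement / identity]
= ¬(W ∨ ¬W ∧ W) ∨ W   [absorption]
= ¬W ∨ W   [complement / identity]
= True   [complement]

tautology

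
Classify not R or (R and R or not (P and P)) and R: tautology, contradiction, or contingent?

not R or (R and R or not (P and P)) and R
= not R or (R and R or not P) and R   — idempotence
= not R or (R or not P) and R   — idempotence
= not R or R   — absorption
= True   — complement

tautology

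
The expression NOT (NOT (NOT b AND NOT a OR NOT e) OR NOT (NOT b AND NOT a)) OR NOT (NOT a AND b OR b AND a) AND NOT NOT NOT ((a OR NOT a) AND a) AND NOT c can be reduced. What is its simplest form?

NOT (NOT (NOT b AND NOT a OR NOT e) OR NOT (NOT b AND NOT a)) OR NOT (NOT a AND b OR b AND a) AND NOT NOT NOT ((a OR NOT a) AND a) AND NOT c
= (NOT b AND NOT a OR NOT e) AND NOT b AND NOT a OR NOT (NOT a AND b OR b AND a) AND NOT NOT NOT ((a OR NOT a) AND a) AND NOT c   — De Morgan
= (NOT b AND NOT a OR NOT e) AND NOT b AND NOT a OR NOT (NOT a AND b OR b AND a) AND NOT NOT NOT a AND NOT c   — complement / identity
= (NOT b AND NOT a OR NOT e) AND NOT b AND NOT a OR NOT b AND NOT NOT NOT a AND NOT c   — distribution
= (NOT b AND NOT a OR NOT e) AND NOT b AND NOT a OR NOT b AND NOT a AND NOT c   — double negation
= NOT b AND NOT a OR NOT b AND NOT a AND NOT c   — absorption
= NOT b AND NOT a   — absorption

NOT b AND NOT a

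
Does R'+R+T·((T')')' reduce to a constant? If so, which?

yes, True

R'+R+T·((T')')'
= R'+R+T·T'   — double negation
= R'+R   — complement / identity
= 1   — complement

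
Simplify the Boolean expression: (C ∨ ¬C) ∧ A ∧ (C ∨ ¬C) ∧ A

A

(C ∨ ¬C) ∧ A ∧ (C ∨ ¬C) ∧ A
= (C ∨ ¬C) ∧ A
= A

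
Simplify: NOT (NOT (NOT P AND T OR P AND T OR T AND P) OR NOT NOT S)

NOT (NOT (NOT P AND T OR P AND T OR T AND P) OR NOT NOT S)
= (NOT P AND T OR P AND T OR T AND P) AND NOT S   — De Morgan
= (T OR T AND P) AND NOT S   — distribution
= T AND NOT S   — absorption

T AND NOT S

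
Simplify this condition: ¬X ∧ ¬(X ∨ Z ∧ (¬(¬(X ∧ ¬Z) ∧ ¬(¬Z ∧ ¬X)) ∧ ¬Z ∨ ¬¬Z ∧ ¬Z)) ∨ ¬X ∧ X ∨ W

¬X ∨ W

¬X ∧ ¬(X ∨ Z ∧ (¬(¬(X ∧ ¬Z) ∧ ¬(¬Z ∧ ¬X)) ∧ ¬Z ∨ ¬¬Z ∧ ¬Z)) ∨ ¬X ∧ X ∨ W
= ¬X ∧ ¬(X ∨ Z ∧ (¬(¬(X ∧ ¬Z) ∧ ¬(¬Z ∧ ¬X)) ∧ ¬Z ∨ Z ∧ ¬Z)) ∨ ¬X ∧ X ∨ W   (double negation)
= ¬X ∧ ¬(X ∨ Z ∧ ((X ∧ ¬Z ∨ ¬Z ∧ ¬X) ∧ ¬Z ∨ Z ∧ ¬Z)) ∨ ¬X ∧ X ∨ W   (De Morgan)
= ¬X ∧ ¬(X ∨ Z ∧ (¬Z ∧ ¬Z ∨ Z ∧ ¬Z)) ∨ ¬X ∧ X ∨ W   (distribution)
= ¬X ∧ ¬(X ∨ Z ∧ ¬Z) ∨ ¬X ∧ X ∨ W   (distribution)
= ¬X ∧ ¬X ∨ ¬X ∧ X ∨ W   (complement / identity)
= ¬X ∨ W   (distribution)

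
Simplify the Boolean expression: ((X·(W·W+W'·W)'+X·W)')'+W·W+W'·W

X+W

((X·(W·W+W'·W)'+X·W)')'+W·W+W'·W
= X·(W·W+W'·W)'+X·W+W·W+W'·W   — double negation
= X·W'+X·W+W·W+W'·W   — distribution
= X+W·W+W'·W   — distribution
= X+W   — distribution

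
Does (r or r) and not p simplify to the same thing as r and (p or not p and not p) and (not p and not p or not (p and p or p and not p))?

Yes

E1: (r or r) and not p
    = r and not p
E2: r and (p or not p and not p) and (not p and not p or not (p and p or p and not p))
    = r and (p and not (p and p or p and not p) or not p and not p)
    = r and (p and not p or not p and not p)
    = r and not p
Both reduce to r and not p, so they are equivalent.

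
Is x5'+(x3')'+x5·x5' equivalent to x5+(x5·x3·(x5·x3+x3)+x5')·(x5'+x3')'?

No

E1: x5'+(x3')'+x5·x5'
    = x5'+(x3')'
    = x5'+x3
E2: x5+(x5·x3·(x5·x3+x3)+x5')·(x5'+x3')'
    = x5+(x5·x3·(x5·x3+x3)+x5')·x5·x3
    = x5+(x5·x3+x5')·x5·x3
    = x5+x5·x3
    = x5
These differ: at x3=0, x5=0, E1 = 1 but E2 = 0.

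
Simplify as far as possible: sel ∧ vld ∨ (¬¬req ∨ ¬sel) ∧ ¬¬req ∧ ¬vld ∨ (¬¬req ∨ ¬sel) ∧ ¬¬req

sel ∧ vld ∨ (¬¬req ∨ ¬sel) ∧ ¬¬req ∧ ¬vld ∨ (¬¬req ∨ ¬sel) ∧ ¬¬req
= sel ∧ vld ∨ (¬¬req ∨ ¬sel) ∧ ¬¬req   — absorption
= sel ∧ vld ∨ ¬¬req   — absorption
= sel ∧ vld ∨ req   — double negation

sel ∧ vld ∨ req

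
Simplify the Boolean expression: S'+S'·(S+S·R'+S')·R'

S'+S'·(S+S·R'+S')·R'
= S'+S'·(S+S')·R'   (absorption)
= S'+S'·R'   (complement / identity)
= S'   (absorption)

S'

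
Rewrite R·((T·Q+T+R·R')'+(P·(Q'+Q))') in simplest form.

R·((T·Q+T+R·R')'+(P·(Q'+Q))')
= R·((T+R·R')'+(P·(Q'+Q))')   — absorption
= R·(T'+(P·(Q'+Q))')   — complement / identity
= R·(T'+P')   — complement / identity

R·(T'+P')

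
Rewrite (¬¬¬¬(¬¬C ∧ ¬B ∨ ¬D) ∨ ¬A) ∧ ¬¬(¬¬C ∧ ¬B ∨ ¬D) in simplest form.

C ∧ ¬B ∨ ¬D

(¬¬¬¬(¬¬C ∧ ¬B ∨ ¬D) ∨ ¬A) ∧ ¬¬(¬¬C ∧ ¬B ∨ ¬D)
= (¬¬(¬¬C ∧ ¬B ∨ ¬D) ∨ ¬A) ∧ ¬¬(¬¬C ∧ ¬B ∨ ¬D)
= ¬¬(¬¬C ∧ ¬B ∨ ¬D)
= ¬¬(C ∧ ¬B ∨ ¬D)
= C ∧ ¬B ∨ ¬D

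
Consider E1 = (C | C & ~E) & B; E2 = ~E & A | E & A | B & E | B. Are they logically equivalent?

E1: (C | C & ~E) & B
    = C & B   — absorption
E2: ~E & A | E & A | B & E | B
    = ~E & A | E & A | B   — absorption
    = A | B   — distribution
These differ: at A=1, B=1, C=0, E=0, E1 = 0 but E2 = 1.

No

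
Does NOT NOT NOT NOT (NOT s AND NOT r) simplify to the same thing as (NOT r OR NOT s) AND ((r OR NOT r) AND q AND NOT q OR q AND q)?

E1: NOT NOT NOT NOT (NOT s AND NOT r)
    = NOT NOT (NOT s AND NOT r)
    = NOT s AND NOT r
E2: (NOT r OR NOT s) AND ((r OR NOT r) AND q AND NOT q OR q AND q)
    = (NOT r OR NOT s) AND (q AND NOT q OR q AND q)
    = (NOT r OR NOT s) AND q
These differ: at q=1, r=0, s=1, E1 = 0 but E2 = 1.

No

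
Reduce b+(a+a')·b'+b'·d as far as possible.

1

b+(a+a')·b'+b'·d
= b+b'+b'·d   — complement / identity
= b+b'   — absorption
= 1   — complement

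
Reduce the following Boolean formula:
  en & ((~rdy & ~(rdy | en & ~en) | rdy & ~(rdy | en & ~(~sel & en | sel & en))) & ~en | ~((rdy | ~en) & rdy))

en & ((~rdy & ~(rdy | en & ~en) | rdy & ~(rdy | en & ~(~sel & en | sel & en))) & ~en | ~((rdy | ~en) & rdy))
= en & ((~rdy & ~(rdy | en & ~en) | rdy & ~(rdy | en & ~en)) & ~en | ~((rdy | ~en) & rdy))   [distribution]
= en & (~(rdy | en & ~en) & ~en | ~((rdy | ~en) & rdy))   [distribution]
= en & (~(rdy | en & ~en) & ~en | ~rdy)   [absorption]
= en & (~rdy & ~en | ~rdy)   [complement / identity]
= en & ~rdy   [absorption]

en & ~rdy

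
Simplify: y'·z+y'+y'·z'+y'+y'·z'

y'·z+y'+y'·z'+y'+y'·z'
= y'·z+y'+y'·z'   — idempotence
= y'·z+y'   — absorption
= y'   — absorption

y'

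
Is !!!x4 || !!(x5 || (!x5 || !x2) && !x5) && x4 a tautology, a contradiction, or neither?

!!!x4 || !!(x5 || (!x5 || !x2) && !x5) && x4
= !!!x4 || !!(x5 || !x5) && x4   (absorption)
= !x4 || !!(x5 || !x5) && x4   (double negation)
= !x4 || (x5 || !x5) && x4   (double negation)
= !x4 || x4   (complement / identity)
= true   (complement)

tautology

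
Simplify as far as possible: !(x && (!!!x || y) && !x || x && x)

!(x && (!!!x || y) && !x || x && x)
= !(x && (!x || y) && !x || x && x)   [double negation]
= !(x && !x || x && x)   [absorption]
= !x   [distribution]

!x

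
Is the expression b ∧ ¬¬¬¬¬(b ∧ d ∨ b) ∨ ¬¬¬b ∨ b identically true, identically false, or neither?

b ∧ ¬¬¬¬¬(b ∧ d ∨ b) ∨ ¬¬¬b ∨ b
= b ∧ ¬¬¬(b ∧ d ∨ b) ∨ ¬¬¬b ∨ b   (double negation)
= b ∧ ¬(b ∧ d ∨ b) ∨ ¬¬¬b ∨ b   (double negation)
= b ∧ ¬(b ∧ d ∨ b) ∨ ¬b ∨ b   (double negation)
= b ∧ ¬b ∨ ¬b ∨ b   (absorption)
= ¬b ∨ b   (complement / identity)
= True   (complement)

identically true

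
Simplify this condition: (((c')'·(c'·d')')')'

c

(((c')'·(c'·d')')')'
= (c'+c'·d')'   (De Morgan)
= (c')'   (absorption)
= c   (double negation)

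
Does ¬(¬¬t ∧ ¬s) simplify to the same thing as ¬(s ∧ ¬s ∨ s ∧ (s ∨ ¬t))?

E1: ¬(¬¬t ∧ ¬s)
    = ¬t ∨ s   [De Morgan]
E2: ¬(s ∧ ¬s ∨ s ∧ (s ∨ ¬t))
    = ¬(s ∧ ¬s ∨ s)   [absorption]
    = ¬s   [complement / identity]
These differ: at s=1, t=1, E1 = 1 but E2 = 0.

No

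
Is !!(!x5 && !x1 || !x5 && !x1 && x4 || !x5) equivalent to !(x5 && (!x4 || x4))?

Yes

E1: !!(!x5 && !x1 || !x5 && !x1 && x4 || !x5)
    = !!(!x5 && !x1 || !x5)
    = !!!x5
    = !x5
E2: !(x5 && (!x4 || x4))
    = !x5
Both reduce to !x5, so they are equivalent.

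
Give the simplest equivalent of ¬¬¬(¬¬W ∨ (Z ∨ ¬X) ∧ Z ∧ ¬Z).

¬¬¬(¬¬W ∨ (Z ∨ ¬X) ∧ Z ∧ ¬Z)
= ¬¬¬(W ∨ (Z ∨ ¬X) ∧ Z ∧ ¬Z)   (double negation)
= ¬¬¬(W ∨ Z ∧ ¬Z)   (absorption)
= ¬(W ∨ Z ∧ ¬Z)   (double negation)
= ¬W   (complement / identity)

¬W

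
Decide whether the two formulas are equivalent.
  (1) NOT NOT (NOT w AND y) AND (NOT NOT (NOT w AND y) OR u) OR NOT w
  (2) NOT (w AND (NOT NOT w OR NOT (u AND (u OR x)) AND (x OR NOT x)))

E1: NOT NOT (NOT w AND y) AND (NOT NOT (NOT w AND y) OR u) OR NOT w
    = NOT NOT (NOT w AND y) OR NOT w   — absorption
    = NOT w AND y OR NOT w   — double negation
    = NOT w   — absorption
E2: NOT (w AND (NOT NOT w OR NOT (u AND (u OR x)) AND (x OR NOT x)))
    = NOT (w AND (NOT NOT w OR NOT u AND (x OR NOT x)))   — absorption
    = NOT (w AND (w OR NOT u AND (x OR NOT x)))   — double negation
    = NOT (w AND (w OR NOT u))   — complement / identity
    = NOT w   — absorption
Both reduce to NOT w, so they are equivalent.

Yes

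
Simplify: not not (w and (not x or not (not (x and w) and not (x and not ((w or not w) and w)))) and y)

w and y

not not (w and (not x or not (not (x and w) and not (x and not ((w or not w) and w)))) and y)
= not not (w and (not x or x and w or x and not ((w or not w) and w)) and y)   — De Morgan
= not not (w and (not x or x and w or x and not w) and y)   — complement / identity
= not not (w and (not x or x) and y)   — distribution
= not not (w and y)   — complement / identity
= w and y   — double negation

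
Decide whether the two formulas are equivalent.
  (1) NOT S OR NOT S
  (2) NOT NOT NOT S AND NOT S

Yes

E1: NOT S OR NOT S
    = NOT S
E2: NOT NOT NOT S AND NOT S
    = NOT S AND NOT S
    = NOT S
Both reduce to NOT S, so they are equivalent.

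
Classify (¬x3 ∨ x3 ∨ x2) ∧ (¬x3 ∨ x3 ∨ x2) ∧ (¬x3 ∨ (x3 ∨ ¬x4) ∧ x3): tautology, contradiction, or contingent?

tautology

(¬x3 ∨ x3 ∨ x2) ∧ (¬x3 ∨ x3 ∨ x2) ∧ (¬x3 ∨ (x3 ∨ ¬x4) ∧ x3)
= (¬x3 ∨ x3 ∨ x2) ∧ (¬x3 ∨ (x3 ∨ ¬x4) ∧ x3)
= (¬x3 ∨ x3 ∨ x2) ∧ (¬x3 ∨ x3)
= ¬x3 ∨ x3
= True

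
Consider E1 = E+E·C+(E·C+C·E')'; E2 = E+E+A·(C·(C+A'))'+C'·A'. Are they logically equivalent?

E1: E+E·C+(E·C+C·E')'
    = E+(E·C+C·E')'   [absorption]
    = E+C'   [distribution]
E2: E+E+A·(C·(C+A'))'+C'·A'
    = E+E+A·C'+C'·A'   [absorption]
    = E+E+C'   [distribution]
    = E+C'   [idempotence]
Both reduce to E+C', so they are equivalent.

Yes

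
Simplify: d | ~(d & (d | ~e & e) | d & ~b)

1

d | ~(d & (d | ~e & e) | d & ~b)
= d | ~(d & d | d & ~b)
= d | ~((d | ~b) & d)
= d | ~d
= 1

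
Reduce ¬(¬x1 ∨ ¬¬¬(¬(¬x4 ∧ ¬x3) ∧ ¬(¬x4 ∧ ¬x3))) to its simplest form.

¬(¬x1 ∨ ¬¬¬(¬(¬x4 ∧ ¬x3) ∧ ¬(¬x4 ∧ ¬x3)))
= ¬(¬x1 ∨ ¬(¬(¬x4 ∧ ¬x3) ∧ ¬(¬x4 ∧ ¬x3)))   [double negation]
= ¬(¬x1 ∨ ¬¬(¬x4 ∧ ¬x3))   [idempotence]
= x1 ∧ ¬(¬x4 ∧ ¬x3)   [De Morgan]
= x1 ∧ (x4 ∨ x3)   [De Morgan]

x1 ∧ (x4 ∨ x3)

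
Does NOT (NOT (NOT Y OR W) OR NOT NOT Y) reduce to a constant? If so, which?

no

NOT (NOT (NOT Y OR W) OR NOT NOT Y)
= (NOT Y OR W) AND NOT Y   (De Morgan)
= NOT Y   (absorption)
This depends on Y, so it is not a constant.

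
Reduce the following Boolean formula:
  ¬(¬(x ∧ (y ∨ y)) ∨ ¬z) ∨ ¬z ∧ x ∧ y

x ∧ y

¬(¬(x ∧ (y ∨ y)) ∨ ¬z) ∨ ¬z ∧ x ∧ y
= x ∧ (y ∨ y) ∧ z ∨ ¬z ∧ x ∧ y
= x ∧ y ∧ z ∨ ¬z ∧ x ∧ y
= x ∧ y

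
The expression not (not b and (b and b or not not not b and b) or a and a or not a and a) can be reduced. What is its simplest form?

not a

not (not b and (b and b or not not not b and b) or a and a or not a and a)
= not (not b and (b and b or not b and b) or a and a or not a and a)   — double negation
= not (not b and b or a and a or not a and a)   — distribution
= not (a and a or not a and a)   — complement / identity
= not a   — distribution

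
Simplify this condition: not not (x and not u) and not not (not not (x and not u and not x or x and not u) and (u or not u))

not not (x and not u) and not not (not not (x and not u and not x or x and not u) and (u or not u))
= not not (x and not u) and not not not not (x and not u and not x or x and not u)   [complement / identity]
= not not (x and not u) and not not not not (x and not u)   [absorption]
= not not (x and not u) and not not (x and not u)   [double negation]
= not not (x and not u)   [idempotence]
= x and not u   [double negation]

x and not u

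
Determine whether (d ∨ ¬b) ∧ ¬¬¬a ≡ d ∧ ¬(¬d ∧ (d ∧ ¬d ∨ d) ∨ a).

No

E1: (d ∨ ¬b) ∧ ¬¬¬a
    = (d ∨ ¬b) ∧ ¬a   (double negation)
E2: d ∧ ¬(¬d ∧ (d ∧ ¬d ∨ d) ∨ a)
    = d ∧ ¬(¬d ∧ d ∨ a)   (complement / identity)
    = d ∧ ¬a   (complement / identity)
These differ: at a=0, b=0, d=0, E1 = 1 but E2 = 0.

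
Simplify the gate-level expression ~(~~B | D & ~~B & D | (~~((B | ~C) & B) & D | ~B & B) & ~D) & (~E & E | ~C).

~(~~B | D & ~~B & D | (~~((B | ~C) & B) & D | ~B & B) & ~D) & (~E & E | ~C)
= ~(~~B | D & ~~B & D | ~~((B | ~C) & B) & D & ~D) & (~E & E | ~C)   — complement / identity
= ~(~~B | D & ~~B & D | ~~B & D & ~D) & (~E & E | ~C)   — absorption
= ~(~~B | D & ~~B & D | ~~B & D & ~D) & ~C   — complement / identity
= ~(~~B | ~~B & D) & ~C   — distribution
= ~~~B & ~C   — absorption
= ~B & ~C   — double negation

~B & ~C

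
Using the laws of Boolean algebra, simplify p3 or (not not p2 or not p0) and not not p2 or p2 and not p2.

p3 or p2

p3 or (not not p2 or not p0) and not not p2 or p2 and not p2
= p3 or not not p2 or p2 and not p2   (absorption)
= p3 or p2 or p2 and not p2   (double negation)
= p3 or p2   (complement / identity)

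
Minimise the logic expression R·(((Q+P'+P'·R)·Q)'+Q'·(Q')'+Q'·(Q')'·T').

R·Q'

R·(((Q+P'+P'·R)·Q)'+Q'·(Q')'+Q'·(Q')'·T')
= R·(((Q+P')·Q)'+Q'·(Q')'+Q'·(Q')'·T')
= R·(((Q+P')·Q)'+Q'·(Q')')
= R·(Q'+Q'·(Q')')
= R·(Q'+Q'·Q)
= R·Q'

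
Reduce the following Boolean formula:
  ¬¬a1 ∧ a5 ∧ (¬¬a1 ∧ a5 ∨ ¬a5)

a1 ∧ a5

¬¬a1 ∧ a5 ∧ (¬¬a1 ∧ a5 ∨ ¬a5)
= ¬¬a1 ∧ a5
= a1 ∧ a5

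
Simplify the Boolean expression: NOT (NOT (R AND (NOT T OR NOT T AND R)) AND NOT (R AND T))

NOT (NOT (R AND (NOT T OR NOT T AND R)) AND NOT (R AND T))
= R AND (NOT T OR NOT T AND R) OR R AND T
= R AND NOT T OR R AND T
= R

R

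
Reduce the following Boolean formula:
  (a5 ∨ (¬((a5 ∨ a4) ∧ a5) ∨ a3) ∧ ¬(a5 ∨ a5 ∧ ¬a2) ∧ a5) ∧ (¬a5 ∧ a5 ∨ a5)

a5

(a5 ∨ (¬((a5 ∨ a4) ∧ a5) ∨ a3) ∧ ¬(a5 ∨ a5 ∧ ¬a2) ∧ a5) ∧ (¬a5 ∧ a5 ∨ a5)
= a5 ∨ (¬((a5 ∨ a4) ∧ a5) ∨ a3) ∧ ¬(a5 ∨ a5 ∧ ¬a2) ∧ a5 ∧ ¬a5 ∧ a5
= a5 ∨ (¬a5 ∨ a3) ∧ ¬(a5 ∨ a5 ∧ ¬a2) ∧ a5 ∧ ¬a5 ∧ a5
= a5 ∨ (¬a5 ∨ a3) ∧ ¬a5 ∧ a5 ∧ ¬a5 ∧ a5
= a5 ∨ ¬a5 ∧ a5 ∧ ¬a5 ∧ a5
= a5 ∨ ¬a5 ∧ a5
= a5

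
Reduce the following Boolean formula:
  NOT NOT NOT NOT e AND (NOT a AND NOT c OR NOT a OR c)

e AND (NOT a OR c)

NOT NOT NOT NOT e AND (NOT a AND NOT c OR NOT a OR c)
= NOT NOT e AND (NOT a AND NOT c OR NOT a OR c)
= e AND (NOT a AND NOT c OR NOT a OR c)
= e AND (NOT a OR c)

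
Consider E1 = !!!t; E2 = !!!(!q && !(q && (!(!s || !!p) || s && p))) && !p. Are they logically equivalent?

No

E1: !!!t
    = !t
E2: !!!(!q && !(q && (!(!s || !!p) || s && p))) && !p
    = !!!(!q && !(q && (s && !p || s && p))) && !p
    = !!!(!q && !(q && s)) && !p
    = !(!q && !(q && s)) && !p
    = (q || q && s) && !p
    = q && !p
These differ: at p=1, q=1, s=1, t=0, E1 = 1 but E2 = 0.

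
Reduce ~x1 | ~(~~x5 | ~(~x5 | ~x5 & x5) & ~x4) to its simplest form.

~x1 | ~(~~x5 | ~(~x5 | ~x5 & x5) & ~x4)
= ~x1 | ~(~~x5 | ~~x5 & ~x4)   (complement / identity)
= ~x1 | ~(~~x5 | x5 & ~x4)   (double negation)
= ~x1 | ~(x5 | x5 & ~x4)   (double negation)
= ~x1 | ~x5   (absorption)

~x1 | ~x5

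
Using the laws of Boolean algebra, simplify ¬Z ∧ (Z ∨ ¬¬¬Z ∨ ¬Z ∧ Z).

¬Z

¬Z ∧ (Z ∨ ¬¬¬Z ∨ ¬Z ∧ Z)
= ¬Z ∧ (Z ∨ ¬Z ∨ ¬Z ∧ Z)   (double negation)
= ¬Z ∧ (Z ∨ ¬Z)   (complement / identity)
= ¬Z   (complement / identity)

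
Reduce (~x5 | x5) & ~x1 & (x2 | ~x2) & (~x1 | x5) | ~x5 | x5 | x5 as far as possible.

(~x5 | x5) & ~x1 & (x2 | ~x2) & (~x1 | x5) | ~x5 | x5 | x5
= (~x5 | x5) & ~x1 & (x2 | ~x2) & (~x1 | x5) | ~x5 | x5   [idempotence]
= (~x5 | x5) & ~x1 & (~x1 | x5) | ~x5 | x5   [complement / identity]
= (~x5 | x5) & ~x1 | ~x5 | x5   [absorption]
= ~x5 | x5   [absorption]
= 1   [complement]

1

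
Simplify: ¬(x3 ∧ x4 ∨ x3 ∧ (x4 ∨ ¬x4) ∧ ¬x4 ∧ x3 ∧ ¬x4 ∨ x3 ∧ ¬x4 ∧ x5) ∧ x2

¬x3 ∧ x2

¬(x3 ∧ x4 ∨ x3 ∧ (x4 ∨ ¬x4) ∧ ¬x4 ∧ x3 ∧ ¬x4 ∨ x3 ∧ ¬x4 ∧ x5) ∧ x2
= ¬(x3 ∧ x4 ∨ x3 ∧ ¬x4 ∧ x3 ∧ ¬x4 ∨ x3 ∧ ¬x4 ∧ x5) ∧ x2
= ¬(x3 ∧ x4 ∨ x3 ∧ ¬x4 ∧ (x3 ∧ ¬x4 ∨ x5)) ∧ x2
= ¬(x3 ∧ x4 ∨ x3 ∧ ¬x4) ∧ x2
= ¬x3 ∧ x2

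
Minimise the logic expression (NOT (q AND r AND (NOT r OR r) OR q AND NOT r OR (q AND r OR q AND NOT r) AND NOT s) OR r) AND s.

(NOT q OR r) AND s

(NOT (q AND r AND (NOT r OR r) OR q AND NOT r OR (q AND r OR q AND NOT r) AND NOT s) OR r) AND s
= (NOT (q AND r OR q AND NOT r OR (q AND r OR q AND NOT r) AND NOT s) OR r) AND s   [complement / identity]
= (NOT (q AND r OR q AND NOT r) OR r) AND s   [absorption]
= (NOT q OR r) AND s   [distribution]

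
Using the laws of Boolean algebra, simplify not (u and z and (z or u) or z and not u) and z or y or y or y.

y

not (u and z and (z or u) or z and not u) and z or y or y or y
= not (u and z or z and not u) and z or y or y or y   [absorption]
= not z and z or y or y or y   [distribution]
= y or y or y   [complement / identity]
= y or y   [idempotence]
= y   [idempotence]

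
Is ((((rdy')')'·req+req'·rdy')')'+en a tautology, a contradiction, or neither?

((((rdy')')'·req+req'·rdy')')'+en
= ((rdy'·req+req'·rdy')')'+en
= ((rdy')')'+en
= rdy'+en
This depends on en, rdy, so it is not a constant.

neither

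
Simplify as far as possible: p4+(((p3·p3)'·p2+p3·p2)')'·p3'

p4+(((p3·p3)'·p2+p3·p2)')'·p3'
= p4+((p3'·p2+p3·p2)')'·p3'
= p4+(p2')'·p3'
= p4+p2·p3'

p4+p2·p3'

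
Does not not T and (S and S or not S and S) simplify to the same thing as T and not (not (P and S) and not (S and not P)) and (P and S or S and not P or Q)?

Yes

E1: not not T and (S and S or not S and S)
    = not not T and S   — distribution
    = T and S   — double negation
E2: T and not (not (P and S) and not (S and not P)) and (P and S or S and not P or Q)
    = T and (P and S or S and not P) and (P and S or S and not P or Q)   — De Morgan
    = T and (P and S or S and not P)   — absorption
    = T and S   — distribution
Both reduce to T and S, so they are equivalent.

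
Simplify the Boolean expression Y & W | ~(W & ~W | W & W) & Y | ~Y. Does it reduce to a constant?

1

Y & W | ~(W & ~W | W & W) & Y | ~Y
= Y & W | ~W & Y | ~Y   (distribution)
= Y | ~Y   (distribution)
= 1   (complement)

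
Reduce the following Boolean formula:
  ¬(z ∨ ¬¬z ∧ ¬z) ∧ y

¬z ∧ y

¬(z ∨ ¬¬z ∧ ¬z) ∧ y
= ¬(z ∨ z ∧ ¬z) ∧ y   — double negation
= ¬z ∧ y   — complement / identity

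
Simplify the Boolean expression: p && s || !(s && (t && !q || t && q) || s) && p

p && s || !(s && (t && !q || t && q) || s) && p
= p && s || !(s && t || s) && p   — distribution
= p && s || !s && p   — absorption
= p   — distribution

p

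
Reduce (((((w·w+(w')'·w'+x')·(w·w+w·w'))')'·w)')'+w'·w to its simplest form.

(((((w·w+(w')'·w'+x')·(w·w+w·w'))')'·w)')'+w'·w
= (((((w·w+w·w'+x')·(w·w+w·w'))')'·w)')'+w'·w
= ((((w·w+w·w')')'·w)')'+w'·w
= (((w·w+w·w')·w)')'+w'·w
= (w·w+w·w')·w+w'·w
= w·w+w'·w
= w

w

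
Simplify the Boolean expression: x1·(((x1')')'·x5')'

x1

x1·(((x1')')'·x5')'
= x1·(x1'·x5')'
= x1·(x1+x5)
= x1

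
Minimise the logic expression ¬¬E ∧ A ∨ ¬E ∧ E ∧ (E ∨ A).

E ∧ A

¬¬E ∧ A ∨ ¬E ∧ E ∧ (E ∨ A)
= ¬¬E ∧ A ∨ ¬E ∧ E   — absorption
= ¬¬E ∧ A   — complement / identity
= E ∧ A   — double negation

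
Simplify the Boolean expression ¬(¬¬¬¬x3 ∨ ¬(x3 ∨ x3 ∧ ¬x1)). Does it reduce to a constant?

¬(¬¬¬¬x3 ∨ ¬(x3 ∨ x3 ∧ ¬x1))
= ¬(¬¬x3 ∨ ¬(x3 ∨ x3 ∧ ¬x1))
= ¬x3 ∧ (x3 ∨ x3 ∧ ¬x1)
= ¬x3 ∧ x3
= False

False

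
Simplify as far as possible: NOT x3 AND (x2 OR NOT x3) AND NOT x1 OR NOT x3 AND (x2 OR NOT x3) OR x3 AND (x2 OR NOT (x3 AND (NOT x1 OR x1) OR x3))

x2 OR NOT x3

NOT x3 AND (x2 OR NOT x3) AND NOT x1 OR NOT x3 AND (x2 OR NOT x3) OR x3 AND (x2 OR NOT (x3 AND (NOT x1 OR x1) OR x3))
= NOT x3 AND (x2 OR NOT x3) OR x3 AND (x2 OR NOT (x3 AND (NOT x1 OR x1) OR x3))   (absorption)
= NOT x3 AND (x2 OR NOT x3) OR x3 AND (x2 OR NOT (x3 OR x3))   (complement / identity)
= NOT x3 AND (x2 OR NOT x3) OR x3 AND (x2 OR NOT x3)   (idempotence)
= x2 OR NOT x3   (distribution)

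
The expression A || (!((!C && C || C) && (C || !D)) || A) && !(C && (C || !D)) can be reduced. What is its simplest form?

A || (!((!C && C || C) && (C || !D)) || A) && !(C && (C || !D))
= A || (!(C && (C || !D)) || A) && !(C && (C || !D))   [complement / identity]
= A || !(C && (C || !D))   [absorption]
= A || !C   [absorption]

A || !C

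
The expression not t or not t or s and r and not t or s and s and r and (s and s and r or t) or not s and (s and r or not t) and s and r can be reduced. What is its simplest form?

not t or not t or s and r and not t or s and s and r and (s and s and r or t) or not s and (s and r or not t) and s and r
= not t or s and r and not t or s and s and r and (s and s and r or t) or not s and (s and r or not t) and s and r   — idempotence
= not t or s and r and not t or s and s and r or not s and (s and r or not t) and s and r   — absorption
= not t or s and r and not t or s and s and r or not s and s and r   — absorption
= not t or s and r and not t or s and r   — distribution
= not t or s and r   — absorption

not t or s and r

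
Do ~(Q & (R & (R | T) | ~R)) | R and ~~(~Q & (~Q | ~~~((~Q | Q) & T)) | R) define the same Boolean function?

E1: ~(Q & (R & (R | T) | ~R)) | R
    = ~(Q & (R | ~R)) | R   (absorption)
    = ~Q | R   (complement / identity)
E2: ~~(~Q & (~Q | ~~~((~Q | Q) & T)) | R)
    = ~~(~Q & (~Q | ~~~T) | R)   (complement / identity)
    = ~~(~Q & (~Q | ~T) | R)   (double negation)
    = ~Q & (~Q | ~T) | R   (double negation)
    = ~Q | R   (absorption)
Both reduce to ~Q | R, so they are equivalent.

Yes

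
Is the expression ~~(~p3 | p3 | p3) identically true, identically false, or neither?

~~(~p3 | p3 | p3)
= ~~(~p3 | p3)   [idempotence]
= ~p3 | p3   [double negation]
= 1   [complement]

identically true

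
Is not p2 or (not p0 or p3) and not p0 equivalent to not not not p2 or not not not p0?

E1: not p2 or (not p0 or p3) and not p0
    = not p2 or not p0   (absorption)
E2: not not not p2 or not not not p0
    = not not not p2 or not p0   (double negation)
    = not p2 or not p0   (double negation)
Both reduce to not p2 or not p0, so they are equivalent.

Yes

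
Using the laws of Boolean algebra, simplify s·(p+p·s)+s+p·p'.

s·(p+p·s)+s+p·p'
= s·p+s+p·p'   (absorption)
= s·p+s   (complement / identity)
= s   (absorption)

s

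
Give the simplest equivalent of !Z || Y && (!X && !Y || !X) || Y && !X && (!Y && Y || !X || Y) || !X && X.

!Z || Y && !X

!Z || Y && (!X && !Y || !X) || Y && !X && (!Y && Y || !X || Y) || !X && X
= !Z || Y && (!X && !Y || !X) || Y && !X && (!X || Y) || !X && X   — complement / identity
= !Z || Y && (!X && !Y || !X) || Y && !X && (!X || Y)   — complement / identity
= !Z || Y && !X || Y && !X && (!X || Y)   — absorption
= !Z || Y && !X || Y && !X   — absorption
= !Z || Y && !X   — idempotence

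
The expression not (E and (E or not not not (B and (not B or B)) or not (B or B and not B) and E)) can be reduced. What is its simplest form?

not (E and (E or not not not (B and (not B or B)) or not (B or B and not B) and E))
= not (E and (E or not not not B or not (B or B and not B) and E))   [complement / identity]
= not (E and (E or not not not B or not B and E))   [complement / identity]
= not (E and (E or not B or not B and E))   [double negation]
= not (E and (E or not B))   [absorption]
= not E   [absorption]

not E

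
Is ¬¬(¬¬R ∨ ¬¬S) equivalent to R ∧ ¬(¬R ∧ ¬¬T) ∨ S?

Yes

E1: ¬¬(¬¬R ∨ ¬¬S)
    = ¬(¬R ∧ ¬S)   [De Morgan]
    = R ∨ S   [De Morgan]
E2: R ∧ ¬(¬R ∧ ¬¬T) ∨ S
    = R ∧ (R ∨ ¬T) ∨ S   [De Morgan]
    = R ∨ S   [absorption]
Both reduce to R ∨ S, so they are equivalent.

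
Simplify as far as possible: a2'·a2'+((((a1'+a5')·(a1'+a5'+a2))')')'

a2'+a1·a5

a2'·a2'+((((a1'+a5')·(a1'+a5'+a2))')')'
= a2'·a2'+((a1'+a5')·(a1'+a5'+a2))'   (double negation)
= a2'·a2'+(a1'+a5')'   (absorption)
= a2'·a2'+a1·a5   (De Morgan)
= a2'+a1·a5   (idempotence)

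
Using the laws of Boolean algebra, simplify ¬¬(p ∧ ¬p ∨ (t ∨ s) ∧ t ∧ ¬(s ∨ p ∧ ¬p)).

t ∧ ¬s

¬¬(p ∧ ¬p ∨ (t ∨ s) ∧ t ∧ ¬(s ∨ p ∧ ¬p))
= ¬¬(p ∧ ¬p ∨ (t ∨ s) ∧ t ∧ ¬s)   [complement / identity]
= ¬¬((t ∨ s) ∧ t ∧ ¬s)   [complement / identity]
= (t ∨ s) ∧ t ∧ ¬s   [double negation]
= t ∧ ¬s   [absorption]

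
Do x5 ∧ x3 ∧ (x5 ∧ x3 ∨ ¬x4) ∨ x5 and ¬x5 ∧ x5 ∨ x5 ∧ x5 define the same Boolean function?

E1: x5 ∧ x3 ∧ (x5 ∧ x3 ∨ ¬x4) ∨ x5
    = x5 ∧ x3 ∨ x5   [absorption]
    = x5   [absorption]
E2: ¬x5 ∧ x5 ∨ x5 ∧ x5
    = x5 ∧ x5   [complement / identity]
    = x5   [idempotence]
Both reduce to x5, so they are equivalent.

Yes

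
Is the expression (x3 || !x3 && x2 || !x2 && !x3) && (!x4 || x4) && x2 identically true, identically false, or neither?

neither

(x3 || !x3 && x2 || !x2 && !x3) && (!x4 || x4) && x2
= (x3 || !x3) && (!x4 || x4) && x2   (distribution)
= (x3 || !x3) && x2   (complement / identity)
= x2   (complement / identity)
This depends on x2, so it is not a constant.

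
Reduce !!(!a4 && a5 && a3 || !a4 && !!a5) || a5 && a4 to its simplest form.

!!(!a4 && a5 && a3 || !a4 && !!a5) || a5 && a4
= !!(!a4 && a5 && a3 || !a4 && a5) || a5 && a4   — double negation
= !a4 && a5 && a3 || !a4 && a5 || a5 && a4   — double negation
= !a4 && a5 || a5 && a4   — absorption
= a5   — distribution

a5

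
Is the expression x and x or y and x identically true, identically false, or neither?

x and x or y and x
= x and (x or y)   (distribution)
= x   (absorption)
This depends on x, so it is not a constant.

neither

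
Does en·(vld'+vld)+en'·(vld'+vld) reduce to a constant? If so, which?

en·(vld'+vld)+en'·(vld'+vld)
= (vld'+vld)·(en+en')
= vld'+vld
= 1

yes, True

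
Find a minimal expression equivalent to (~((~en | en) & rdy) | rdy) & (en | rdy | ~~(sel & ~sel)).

en | rdy

(~((~en | en) & rdy) | rdy) & (en | rdy | ~~(sel & ~sel))
= (~((~en | en) & rdy) | rdy) & (en | rdy | sel & ~sel)   [double negation]
= (~rdy | rdy) & (en | rdy | sel & ~sel)   [complement / identity]
= en | rdy | sel & ~sel   [complement / identity]
= en | rdy   [complement / identity]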